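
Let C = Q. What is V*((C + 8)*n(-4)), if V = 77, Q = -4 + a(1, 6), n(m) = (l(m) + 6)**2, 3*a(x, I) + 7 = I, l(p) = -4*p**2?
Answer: 2849308/3 ≈ 9.4977e+5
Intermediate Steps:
a(x, I) = -7/3 + I/3
n(m) = (6 - 4*m**2)**2 (n(m) = (-4*m**2 + 6)**2 = (6 - 4*m**2)**2)
Q = -13/3 (Q = -4 + (-7/3 + (1/3)*6) = -4 + (-7/3 + 2) = -4 - 1/3 = -13/3 ≈ -4.3333)
C = -13/3 ≈ -4.3333
V*((C + 8)*n(-4)) = 77*((-13/3 + 8)*(4*(-3 + 2*(-4)**2)**2)) = 77*(11*(4*(-3 + 2*16)**2)/3) = 77*(11*(4*(-3 + 32)**2)/3) = 77*(11*(4*29**2)/3) = 77*(11*(4*841)/3) = 77*((11/3)*3364) = 77*(37004/3) = 2849308/3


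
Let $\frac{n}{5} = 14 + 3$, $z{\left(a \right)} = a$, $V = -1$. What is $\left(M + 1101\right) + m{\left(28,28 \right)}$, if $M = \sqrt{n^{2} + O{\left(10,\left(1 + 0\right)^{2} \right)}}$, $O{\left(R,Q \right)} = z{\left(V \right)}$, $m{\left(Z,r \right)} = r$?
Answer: $1129 + 2 \sqrt{1806} \approx 1214.0$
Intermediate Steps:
$O{\left(R,Q \right)} = -1$
$n = 85$ ($n = 5 \left(14 + 3\right) = 5 \cdot 17 = 85$)
$M = 2 \sqrt{1806}$ ($M = \sqrt{85^{2} - 1} = \sqrt{7225 - 1} = \sqrt{7224} = 2 \sqrt{1806} \approx 84.994$)
$\left(M + 1101\right) + m{\left(28,28 \right)} = \left(2 \sqrt{1806} + 1101\right) + 28 = \left(1101 + 2 \sqrt{1806}\right) + 28 = 1129 + 2 \sqrt{1806}$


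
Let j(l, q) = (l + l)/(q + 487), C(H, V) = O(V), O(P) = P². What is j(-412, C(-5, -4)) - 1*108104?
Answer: -54377136/503 ≈ -1.0811e+5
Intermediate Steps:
C(H, V) = V²
j(l, q) = 2*l/(487 + q) (j(l, q) = (2*l)/(487 + q) = 2*l/(487 + q))
j(-412, C(-5, -4)) - 1*108104 = 2*(-412)/(487 + (-4)²) - 1*108104 = 2*(-412)/(487 + 16) - 108104 = 2*(-412)/503 - 108104 = 2*(-412)*(1/503) - 108104 = -824/503 - 108104 = -54377136/503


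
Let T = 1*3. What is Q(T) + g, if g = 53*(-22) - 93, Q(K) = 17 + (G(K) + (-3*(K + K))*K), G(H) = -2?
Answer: -1298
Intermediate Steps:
T = 3
Q(K) = 15 - 6*K² (Q(K) = 17 + (-2 + (-3*(K + K))*K) = 17 + (-2 + (-6*K)*K) = 17 + (-2 - 6*K²) = 15 - 6*K²)
g = -1259 (g = -1166 - 93 = -1259)
Q(T) + g = (15 - 6*3²) - 1259 = (15 - 6*9) - 1259 = (15 - 54) - 1259 = -39 - 1259 = -1298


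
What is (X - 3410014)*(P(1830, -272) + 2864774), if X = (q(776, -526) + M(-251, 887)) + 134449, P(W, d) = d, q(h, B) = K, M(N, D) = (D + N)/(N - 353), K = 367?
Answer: -1416653949886614/151 ≈ -9.3818e+12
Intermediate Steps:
M(N, D) = (D + N)/(-353 + N)
q(h, B) = 367
X = 20357057/151 (X = (367 + (887 - 251)/(-353 - 251)) + 134449 = (367 + 636/(-604)) + 134449 = (367 - 1/604*636) + 134449 = (367 - 159/151) + 134449 = 55258/151 + 134449 = 20357057/151 ≈ 1.3482e+5)
(X - 3410014)*(P(1830, -272) + 2864774) = (20357057/151 - 3410014)*(-272 + 2864774) = -494555057/151*2864502 = -1416653949886614/151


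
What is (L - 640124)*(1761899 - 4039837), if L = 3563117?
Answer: -6658396828434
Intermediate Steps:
(L - 640124)*(1761899 - 4039837) = (3563117 - 640124)*(1761899 - 4039837) = 2922993*(-2277938) = -6658396828434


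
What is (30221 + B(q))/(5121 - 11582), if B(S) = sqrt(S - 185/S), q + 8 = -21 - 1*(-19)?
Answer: -30221/6461 - sqrt(34)/12922 ≈ -4.6779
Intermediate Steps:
q = -10 (q = -8 + (-21 - 1*(-19)) = -8 + (-21 + 19) = -8 - 2 = -10)
(30221 + B(q))/(5121 - 11582) = (30221 + sqrt(-10 - 185/(-10)))/(5121 - 11582) = (30221 + sqrt(-10 - 185*(-1/10)))/(-6461) = (30221 + sqrt(-10 + 37/2))*(-1/6461) = (30221 + sqrt(17/2))*(-1/6461) = (30221 + sqrt(34)/2)*(-1/6461) = -30221/6461 - sqrt(34)/12922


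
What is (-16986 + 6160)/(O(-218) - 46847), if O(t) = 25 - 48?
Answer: 5413/23435 ≈ 0.23098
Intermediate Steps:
O(t) = -23
(-16986 + 6160)/(O(-218) - 46847) = (-16986 + 6160)/(-23 - 46847) = -10826/(-46870) = -10826*(-1/46870) = 5413/23435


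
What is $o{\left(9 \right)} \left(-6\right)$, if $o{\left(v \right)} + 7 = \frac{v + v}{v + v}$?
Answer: $36$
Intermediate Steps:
$o{\left(v \right)} = -6$ ($o{\left(v \right)} = -7 + \frac{v + v}{v + v} = -7 + \frac{2 v}{2 v} = -7 + 2 v \frac{1}{2 v} = -7 + 1 = -6$)
$o{\left(9 \right)} \left(-6\right) = \left(-6\right) \left(-6\right) = 36$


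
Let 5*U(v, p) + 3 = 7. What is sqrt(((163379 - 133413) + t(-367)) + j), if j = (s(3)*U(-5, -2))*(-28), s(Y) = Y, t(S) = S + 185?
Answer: 2*sqrt(185730)/5 ≈ 172.39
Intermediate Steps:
t(S) = 185 + S
U(v, p) = 4/5 (U(v, p) = -3/5 + (1/5)*7 = -3/5 + 7/5 = 4/5)
j = -336/5 (j = (3*(4/5))*(-28) = (12/5)*(-28) = -336/5 ≈ -67.200)
sqrt(((163379 - 133413) + t(-367)) + j) = sqrt(((163379 - 133413) + (185 - 367)) - 336/5) = sqrt((29966 - 182) - 336/5) = sqrt(29784 - 336/5) = sqrt(148584/5) = 2*sqrt(185730)/5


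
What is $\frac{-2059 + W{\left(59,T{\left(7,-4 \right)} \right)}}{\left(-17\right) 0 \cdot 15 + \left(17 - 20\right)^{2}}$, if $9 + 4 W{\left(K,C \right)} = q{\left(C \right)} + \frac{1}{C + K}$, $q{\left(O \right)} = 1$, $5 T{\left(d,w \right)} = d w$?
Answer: $- \frac{2201143}{9612} \approx -229.0$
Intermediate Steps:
$T{\left(d,w \right)} = \frac{d w}{5}$
$W{\left(K,C \right)} = -2 + \frac{1}{4 \left(C + K\right)}$ ($W{\left(K,C \right)} = - \frac{9}{4} + \frac{1 + \frac{1}{C + K}}{4} = - \frac{9}{4} + \left(\frac{1}{4} + \frac{1}{4 \left(C + K\right)}\right) = -2 + \frac{1}{4 \left(C + K\right)}$)
$\frac{-2059 + W{\left(59,T{\left(7,-4 \right)} \right)}}{\left(-17\right) 0 \cdot 15 + \left(17 - 20\right)^{2}} = \frac{-2059 + \frac{\frac{1}{4} - 2 \cdot \frac{1}{5} \cdot 7 \left(-4\right) - 118}{\frac{1}{5} \cdot 7 \left(-4\right) + 59}}{\left(-17\right) 0 \cdot 15 + \left(17 - 20\right)^{2}} = \frac{-2059 + \frac{\frac{1}{4} - - \frac{56}{5} - 118}{- \frac{28}{5} + 59}}{0 \cdot 15 + \left(-3\right)^{2}} = \frac{-2059 + \frac{\frac{1}{4} + \frac{56}{5} - 118}{\frac{267}{5}}}{0 + 9} = \frac{-2059 + \frac{5}{267} \left(- \frac{2131}{20}\right)}{9} = \left(-2059 - \frac{2131}{1068}\right) \frac{1}{9} = \left(- \frac{2201143}{1068}\right) \frac{1}{9} = - \frac{2201143}{9612}$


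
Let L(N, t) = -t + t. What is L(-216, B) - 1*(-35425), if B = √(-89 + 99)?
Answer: 35425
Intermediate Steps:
B = √10 ≈ 3.1623
L(N, t) = 0
L(-216, B) - 1*(-35425) = 0 - 1*(-35425) = 0 + 35425 = 35425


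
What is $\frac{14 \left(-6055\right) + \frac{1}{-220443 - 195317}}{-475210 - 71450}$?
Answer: $\frac{35243975201}{227279361600} \approx 0.15507$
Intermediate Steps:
$\frac{14 \left(-6055\right) + \frac{1}{-220443 - 195317}}{-475210 - 71450} = \frac{-84770 + \frac{1}{-415760}}{-546660} = \left(-84770 - \frac{1}{415760}\right) \left(- \frac{1}{546660}\right) = \left(- \frac{35243975201}{415760}\right) \left(- \frac{1}{546660}\right) = \frac{35243975201}{227279361600}$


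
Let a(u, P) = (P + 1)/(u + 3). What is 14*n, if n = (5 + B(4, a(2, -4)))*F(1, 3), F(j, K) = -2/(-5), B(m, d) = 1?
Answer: 168/5 ≈ 33.600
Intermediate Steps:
a(u, P) = (1 + P)/(3 + u)
F(j, K) = ⅖ (F(j, K) = -2*(-⅕) = ⅖)
n = 12/5 (n = (5 + 1)*(⅖) = 6*(⅖) = 12/5 ≈ 2.4000)
14*n = 14*(12/5) = 168/5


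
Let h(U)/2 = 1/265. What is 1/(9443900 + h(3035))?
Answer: 265/2502633502 ≈ 1.0589e-7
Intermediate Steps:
h(U) = 2/265
1/(9443900 + h(3035)) = 1/(9443900 + 2/265) = 1/(2502633502/265) = 265/2502633502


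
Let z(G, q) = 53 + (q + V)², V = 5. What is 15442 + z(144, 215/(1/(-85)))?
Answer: 333808395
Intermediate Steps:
z(G, q) = 53 + (5 + q)² (z(G, q) = 53 + (q + 5)² = 53 + (5 + q)²)
15442 + z(144, 215/(1/(-85))) = 15442 + (53 + (5 + 215/(1/(-85)))²) = 15442 + (53 + (5 + 215/(-1/85))²) = 15442 + (53 + (5 + 215*(-85))²) = 15442 + (53 + (5 - 18275)²) = 15442 + (53 + (-18270)²) = 15442 + (53 + 333792900) = 15442 + 333792953 = 333808395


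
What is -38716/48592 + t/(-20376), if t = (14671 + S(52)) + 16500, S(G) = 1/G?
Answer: -7486502993/3217859424 ≈ -2.3265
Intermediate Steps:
t = 1620893/52 (t = (14671 + 1/52) + 16500 = 762893/52 + 16500 = 1620893/52 ≈ 31171.)
-38716/48592 + t/(-20376) = -38716/48592 + (1620893/52)/(-20376) = -38716*1/48592 + (1620893/52)*(-1/20376) = -9679/12148 - 1620893/1059552 = -7486502993/3217859424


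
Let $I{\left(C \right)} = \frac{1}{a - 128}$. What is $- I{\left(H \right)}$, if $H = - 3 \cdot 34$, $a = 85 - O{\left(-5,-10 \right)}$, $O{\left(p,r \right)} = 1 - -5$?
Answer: $\frac{1}{49} \approx 0.020408$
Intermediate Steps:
$O{\left(p,r \right)} = 6$ ($O{\left(p,r \right)} = 1 + 5 = 6$)
$a = 79$ ($a = 85 - 6 = 79$)
$H = -102$ ($H = \left(-1\right) 102 = -102$)
$I{\left(C \right)} = - \frac{1}{49}$ ($I{\left(C \right)} = \frac{1}{79 - 128} = \frac{1}{-49} = - \frac{1}{49}$)
$- I{\left(H \right)} = \left(-1\right) \left(- \frac{1}{49}\right) = \frac{1}{49}$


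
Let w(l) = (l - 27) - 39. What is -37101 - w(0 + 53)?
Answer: -37088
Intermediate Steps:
w(l) = -66 + l (w(l) = (-27 + l) - 39 = -66 + l)
-37101 - w(0 + 53) = -37101 - (-66 + (0 + 53)) = -37101 - (-66 + 53) = -37101 - 1*(-13) = -37101 + 13 = -37088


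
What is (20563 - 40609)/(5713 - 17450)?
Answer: 20046/11737 ≈ 1.7079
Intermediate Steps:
(20563 - 40609)/(5713 - 17450) = -20046/(-11737) = -20046*(-1/11737) = 20046/11737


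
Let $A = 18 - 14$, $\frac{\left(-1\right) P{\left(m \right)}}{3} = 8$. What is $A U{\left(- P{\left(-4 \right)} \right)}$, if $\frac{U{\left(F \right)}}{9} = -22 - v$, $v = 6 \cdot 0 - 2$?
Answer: $-720$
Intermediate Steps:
$v = -2$ ($v = 0 - 2 = -2$)
$P{\left(m \right)} = -24$ ($P{\left(m \right)} = \left(-3\right) 8 = -24$)
$A = 4$ ($A = 18 - 14 = 4$)
$U{\left(F \right)} = -180$ ($U{\left(F \right)} = 9 \left(-22 - -2\right) = 9 \left(-22 + 2\right) = 9 \left(-20\right) = -180$)
$A U{\left(- P{\left(-4 \right)} \right)} = 4 \left(-180\right) = -720$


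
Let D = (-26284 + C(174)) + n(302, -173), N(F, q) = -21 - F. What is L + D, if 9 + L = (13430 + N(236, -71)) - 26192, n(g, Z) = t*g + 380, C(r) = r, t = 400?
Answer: 82042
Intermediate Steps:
n(g, Z) = 380 + 400*g (n(g, Z) = 400*g + 380 = 380 + 400*g)
D = 95070 (D = (-26284 + 174) + (380 + 400*302) = -26110 + (380 + 120800) = -26110 + 121180 = 95070)
L = -13028 (L = -9 + ((13430 + (-21 - 1*236)) - 26192) = -9 + ((13430 + (-21 - 236)) - 26192) = -9 + ((13430 - 257) - 26192) = -9 + (13173 - 26192) = -9 - 13019 = -13028)
L + D = -13028 + 95070 = 82042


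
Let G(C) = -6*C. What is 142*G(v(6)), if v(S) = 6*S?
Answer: -30672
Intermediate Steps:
142*G(v(6)) = 142*(-36*6) = 142*(-6*36) = 142*(-216) = -30672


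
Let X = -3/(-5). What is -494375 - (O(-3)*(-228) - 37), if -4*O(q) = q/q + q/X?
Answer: -494110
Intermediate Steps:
X = ⅗ (X = -3*(-⅕) = ⅗ ≈ 0.60000)
O(q) = -¼ - 5*q/12 (O(q) = -(q/q + q/(⅗))/4 = -(1 + q*(5/3))/4 = -(1 + 5*q/3)/4 = -¼ - 5*q/12)
-494375 - (O(-3)*(-228) - 37) = -494375 - ((-¼ - 5/12*(-3))*(-228) - 37) = -494375 - ((-¼ + 5/4)*(-228) - 37) = -494375 - (1*(-228) - 37) = -494375 - (-228 - 37) = -494375 - 1*(-265) = -494375 + 265 = -494110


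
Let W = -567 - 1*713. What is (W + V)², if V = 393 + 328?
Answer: 312481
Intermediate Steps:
V = 721
W = -1280 (W = -567 - 713 = -1280)
(W + V)² = (-1280 + 721)² = (-559)² = 312481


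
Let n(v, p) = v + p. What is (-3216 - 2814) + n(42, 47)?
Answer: -5941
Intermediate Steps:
n(v, p) = p + v
(-3216 - 2814) + n(42, 47) = (-3216 - 2814) + (47 + 42) = -6030 + 89 = -5941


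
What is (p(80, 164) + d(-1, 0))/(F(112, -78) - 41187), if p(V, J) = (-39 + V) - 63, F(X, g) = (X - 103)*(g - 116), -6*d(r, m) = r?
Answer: 131/257598 ≈ 0.00050854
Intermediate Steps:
d(r, m) = -r/6
F(X, g) = (-116 + g)*(-103 + X) (F(X, g) = (-103 + X)*(-116 + g) = (-116 + g)*(-103 + X))
p(V, J) = -102 + V
(p(80, 164) + d(-1, 0))/(F(112, -78) - 41187) = ((-102 + 80) - ⅙*(-1))/((11948 - 116*112 - 103*(-78) + 112*(-78)) - 41187) = (-22 + ⅙)/((11948 - 12992 + 8034 - 8736) - 41187) = -131/(6*(-1746 - 41187)) = -131/6/(-42933) = -131/6*(-1/42933) = 131/257598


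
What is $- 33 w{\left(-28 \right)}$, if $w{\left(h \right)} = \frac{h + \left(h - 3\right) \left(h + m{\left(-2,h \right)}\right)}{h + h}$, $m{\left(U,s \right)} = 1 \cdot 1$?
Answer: $\frac{26697}{56} \approx 476.73$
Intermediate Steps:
$m{\left(U,s \right)} = 1$
$w{\left(h \right)} = \frac{h + \left(1 + h\right) \left(-3 + h\right)}{2 h}$ ($w{\left(h \right)} = \frac{h + \left(h - 3\right) \left(h + 1\right)}{h + h} = \frac{h + \left(-3 + h\right) \left(1 + h\right)}{2 h} = \left(h + \left(1 + h\right) \left(-3 + h\right)\right) \frac{1}{2 h} = \frac{h + \left(1 + h\right) \left(-3 + h\right)}{2 h}$)
$- 33 w{\left(-28 \right)} = - 33 \frac{-3 - 28 \left(-1 - 28\right)}{2 \left(-28\right)} = - 33 \cdot \frac{1}{2} \left(- \frac{1}{28}\right) \left(-3 - -812\right) = - 33 \cdot \frac{1}{2} \left(- \frac{1}{28}\right) \left(-3 + 812\right) = - 33 \cdot \frac{1}{2} \left(- \frac{1}{28}\right) 809 = \left(-33\right) \left(- \frac{809}{56}\right) = \frac{26697}{56}$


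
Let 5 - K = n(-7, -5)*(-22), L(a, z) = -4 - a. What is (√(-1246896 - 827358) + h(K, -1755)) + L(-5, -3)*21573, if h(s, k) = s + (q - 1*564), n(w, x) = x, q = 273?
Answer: 21177 + I*√2074254 ≈ 21177.0 + 1440.2*I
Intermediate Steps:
K = -105 (K = 5 - (-5)*(-22) = 5 - 1*110 = 5 - 110 = -105)
h(s, k) = -291 + s (h(s, k) = s + (273 - 1*564) = s + (273 - 564) = s - 291 = -291 + s)
(√(-1246896 - 827358) + h(K, -1755)) + L(-5, -3)*21573 = (√(-1246896 - 827358) + (-291 - 105)) + (-4 - 1*(-5))*21573 = (√(-2074254) - 396) + (-4 + 5)*21573 = (I*√2074254 - 396) + 1*21573 = (-396 + I*√2074254) + 21573 = 21177 + I*√2074254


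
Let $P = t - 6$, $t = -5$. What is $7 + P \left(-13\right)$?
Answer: $150$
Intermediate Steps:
$P = -11$ ($P = -5 - 6 = -11$)
$7 + P \left(-13\right) = 7 - -143 = 7 + 143 = 150$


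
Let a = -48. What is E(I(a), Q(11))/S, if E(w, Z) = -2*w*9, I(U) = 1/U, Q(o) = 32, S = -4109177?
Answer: -3/32873416 ≈ -9.1259e-8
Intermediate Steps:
E(w, Z) = -18*w
E(I(a), Q(11))/S = -18/(-48)/(-4109177) = -18*(-1/48)*(-1/4109177) = (3/8)*(-1/4109177) = -3/32873416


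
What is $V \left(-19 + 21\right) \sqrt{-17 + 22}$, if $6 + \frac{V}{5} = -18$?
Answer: $- 240 \sqrt{5} \approx -536.66$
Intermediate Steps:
$V = -120$ ($V = -30 + 5 \left(-18\right) = -30 - 90 = -120$)
$V \left(-19 + 21\right) \sqrt{-17 + 22} = - 120 \left(-19 + 21\right) \sqrt{-17 + 22} = \left(-120\right) 2 \sqrt{5} = - 240 \sqrt{5}$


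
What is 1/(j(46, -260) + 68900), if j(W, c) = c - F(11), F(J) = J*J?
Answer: 1/68519 ≈ 1.4594e-5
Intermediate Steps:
F(J) = J²
j(W, c) = -121 + c (j(W, c) = c - 1*11² = c - 1*121 = c - 121 = -121 + c)
1/(j(46, -260) + 68900) = 1/((-121 - 260) + 68900) = 1/(-381 + 68900) = 1/68519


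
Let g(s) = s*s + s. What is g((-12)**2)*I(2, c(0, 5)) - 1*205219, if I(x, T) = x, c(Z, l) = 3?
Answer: -163459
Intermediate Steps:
g(s) = s + s**2 (g(s) = s**2 + s = s + s**2)
g((-12)**2)*I(2, c(0, 5)) - 1*205219 = ((-12)**2*(1 + (-12)**2))*2 - 1*205219 = (144*(1 + 144))*2 - 205219 = (144*145)*2 - 205219 = 20880*2 - 205219 = 41760 - 205219 = -163459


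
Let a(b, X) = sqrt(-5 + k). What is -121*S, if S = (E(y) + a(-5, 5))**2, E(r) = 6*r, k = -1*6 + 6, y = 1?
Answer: -3751 - 1452*I*sqrt(5) ≈ -3751.0 - 3246.8*I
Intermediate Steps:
k = 0 (k = -6 + 6 = 0)
a(b, X) = I*sqrt(5) (a(b, X) = sqrt(-5 + 0) = sqrt(-5) = I*sqrt(5))
S = (6 + I*sqrt(5))**2 (S = (6*1 + I*sqrt(5))**2 = (6 + I*sqrt(5))**2 ≈ 31.0 + 26.833*I)
-121*S = -121*(6 + I*sqrt(5))**2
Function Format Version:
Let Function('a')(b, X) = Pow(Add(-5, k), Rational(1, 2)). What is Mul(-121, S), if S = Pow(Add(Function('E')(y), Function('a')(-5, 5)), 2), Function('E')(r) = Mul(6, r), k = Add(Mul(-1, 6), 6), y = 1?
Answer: Add(-3751, Mul(-1452, I, Pow(5, Rational(1, 2)))) ≈ Add(-3751.0, Mul(-3246.8, I))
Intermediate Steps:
k = 0 (k = Add(-6, 6) = 0)
Function('a')(b, X) = Mul(I, Pow(5, Rational(1, 2))) (Function('a')(b, X) = Pow(Add(-5, 0), Rational(1, 2)) = Pow(-5, Rational(1, 2)) = Mul(I, Pow(5, Rational(1, 2))))
S = Pow(Add(6, Mul(I, Pow(5, Rational(1, 2)))), 2) (S = Pow(Add(Mul(6, 1), Mul(I, Pow(5, Rational(1, 2)))), 2) = Pow(Add(6, Mul(I, Pow(5, Rational(1, 2)))), 2) ≈ Add(31.000, Mul(26.833, I)))
Mul(-121, S) = Mul(-121, Pow(Add(6, Mul(I, Pow(5, Rational(1, 2)))), 2))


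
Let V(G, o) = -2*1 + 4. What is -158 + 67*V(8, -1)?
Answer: -24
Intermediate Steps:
V(G, o) = 2 (V(G, o) = -2 + 4 = 2)
-158 + 67*V(8, -1) = -158 + 67*2 = -158 + 134 = -24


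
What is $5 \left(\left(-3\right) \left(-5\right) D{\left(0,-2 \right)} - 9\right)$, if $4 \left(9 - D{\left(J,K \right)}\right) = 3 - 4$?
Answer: $\frac{2595}{4} \approx 648.75$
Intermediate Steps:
$D{\left(J,K \right)} = \frac{37}{4}$ ($D{\left(J,K \right)} = 9 - \frac{3 - 4}{4} = 9 - - \frac{1}{4} = 9 + \frac{1}{4} = \frac{37}{4}$)
$5 \left(\left(-3\right) \left(-5\right) D{\left(0,-2 \right)} - 9\right) = 5 \left(\left(-3\right) \left(-5\right) \frac{37}{4} - 9\right) = 5 \left(15 \cdot \frac{37}{4} - 9\right) = 5 \left(\frac{555}{4} - 9\right) = 5 \cdot \frac{519}{4} = \frac{2595}{4}$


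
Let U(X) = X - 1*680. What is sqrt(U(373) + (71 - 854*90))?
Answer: 2*I*sqrt(19274) ≈ 277.66*I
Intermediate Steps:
U(X) = -680 + X (U(X) = X - 680 = -680 + X)
sqrt(U(373) + (71 - 854*90)) = sqrt((-680 + 373) + (71 - 854*90)) = sqrt(-307 + (71 - 76860)) = sqrt(-307 - 76789) = sqrt(-77096) = 2*I*sqrt(19274)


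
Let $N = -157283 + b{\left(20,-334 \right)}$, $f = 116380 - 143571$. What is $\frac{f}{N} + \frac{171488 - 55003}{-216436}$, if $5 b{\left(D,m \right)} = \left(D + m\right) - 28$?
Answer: $- \frac{62219832765}{170282538052} \approx -0.36539$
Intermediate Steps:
$b{\left(D,m \right)} = - \frac{28}{5} + \frac{D}{5} + \frac{m}{5}$ ($b{\left(D,m \right)} = \frac{\left(D + m\right) - 28}{5} = \frac{-28 + D + m}{5} = - \frac{28}{5} + \frac{D}{5} + \frac{m}{5}$)
$f = -27191$ ($f = 116380 - 143571 = -27191$)
$N = - \frac{786757}{5}$ ($N = -157283 + \left(- \frac{28}{5} + \frac{1}{5} \cdot 20 + \frac{1}{5} \left(-334\right)\right) = -157283 - \frac{342}{5} = - \frac{786757}{5} \approx -1.5735 \cdot 10^{5}$)
$\frac{f}{N} + \frac{171488 - 55003}{-216436} = - \frac{27191}{- \frac{786757}{5}} + \frac{171488 - 55003}{-216436} = \left(-27191\right) \left(- \frac{5}{786757}\right) + \left(171488 - 55003\right) \left(- \frac{1}{216436}\right) = \frac{135955}{786757} + 116485 \left(- \frac{1}{216436}\right) = \frac{135955}{786757} - \frac{116485}{216436} = - \frac{62219832765}{170282538052}$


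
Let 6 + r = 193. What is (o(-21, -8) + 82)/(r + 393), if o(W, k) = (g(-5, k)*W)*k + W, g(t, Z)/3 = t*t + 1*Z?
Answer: 8629/580 ≈ 14.878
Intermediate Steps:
r = 187 (r = -6 + 193 = 187)
g(t, Z) = 3*Z + 3*t² (g(t, Z) = 3*(t*t + 1*Z) = 3*(t² + Z) = 3*(Z + t²) = 3*Z + 3*t²)
o(W, k) = W + W*k*(75 + 3*k) (o(W, k) = ((3*k + 3*(-5)²)*W)*k + W = ((3*k + 3*25)*W)*k + W = ((3*k + 75)*W)*k + W = ((75 + 3*k)*W)*k + W = (W*(75 + 3*k))*k + W = W*k*(75 + 3*k) + W = W + W*k*(75 + 3*k))
(o(-21, -8) + 82)/(r + 393) = (-21*(1 + 3*(-8)*(25 - 8)) + 82)/(187 + 393) = (-21*(1 + 3*(-8)*17) + 82)/580 = (-21*(1 - 408) + 82)*(1/580) = (-21*(-407) + 82)*(1/580) = (8547 + 82)*(1/580) = 8629*(1/580) = 8629/580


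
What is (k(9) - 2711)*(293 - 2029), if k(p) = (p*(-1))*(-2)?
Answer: 4675048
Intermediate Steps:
k(p) = 2*p (k(p) = -p*(-2) = 2*p)
(k(9) - 2711)*(293 - 2029) = (2*9 - 2711)*(293 - 2029) = (18 - 2711)*(-1736) = -2693*(-1736) = 4675048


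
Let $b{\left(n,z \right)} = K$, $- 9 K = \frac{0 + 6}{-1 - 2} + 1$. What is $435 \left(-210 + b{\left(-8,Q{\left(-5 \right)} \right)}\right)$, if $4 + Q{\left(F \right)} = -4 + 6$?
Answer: $- \frac{273905}{3} \approx -91302.0$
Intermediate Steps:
$Q{\left(F \right)} = -2$ ($Q{\left(F \right)} = -4 + \left(-4 + 6\right) = -4 + 2 = -2$)
$K = \frac{1}{9}$ ($K = - \frac{\frac{0 + 6}{-1 - 2} + 1}{9} = - \frac{\frac{6}{-3} + 1}{9} = - \frac{6 \left(- \frac{1}{3}\right) + 1}{9} = - \frac{-2 + 1}{9} = \left(- \frac{1}{9}\right) \left(-1\right) = \frac{1}{9} \approx 0.11111$)
$b{\left(n,z \right)} = \frac{1}{9}$
$435 \left(-210 + b{\left(-8,Q{\left(-5 \right)} \right)}\right) = 435 \left(-210 + \frac{1}{9}\right) = 435 \left(- \frac{1889}{9}\right) = - \frac{273905}{3}$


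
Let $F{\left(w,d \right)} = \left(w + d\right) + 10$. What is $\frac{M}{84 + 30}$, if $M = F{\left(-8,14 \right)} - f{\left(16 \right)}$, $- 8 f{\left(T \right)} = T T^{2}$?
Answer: $\frac{88}{19} \approx 4.6316$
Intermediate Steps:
$F{\left(w,d \right)} = 10 + d + w$ ($F{\left(w,d \right)} = \left(d + w\right) + 10 = 10 + d + w$)
$f{\left(T \right)} = - \frac{T^{3}}{8}$ ($f{\left(T \right)} = - \frac{T T^{2}}{8} = - \frac{T^{3}}{8}$)
$M = 528$ ($M = \left(10 + 14 - 8\right) - - \frac{16^{3}}{8} = 16 - \left(- \frac{1}{8}\right) 4096 = 16 - -512 = 16 + 512 = 528$)
$\frac{M}{84 + 30} = \frac{1}{84 + 30} \cdot 528 = \frac{1}{114} \cdot 528 = \frac{88}{19}$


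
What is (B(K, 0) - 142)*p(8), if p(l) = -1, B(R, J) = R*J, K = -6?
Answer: 142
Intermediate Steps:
B(R, J) = J*R
(B(K, 0) - 142)*p(8) = (0*(-6) - 142)*(-1) = (0 - 142)*(-1) = -142*(-1) = 142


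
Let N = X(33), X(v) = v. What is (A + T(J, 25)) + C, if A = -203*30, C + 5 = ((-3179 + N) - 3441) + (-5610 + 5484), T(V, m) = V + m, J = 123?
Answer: -12660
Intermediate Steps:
N = 33
C = -6718 (C = -5 + (((-3179 + 33) - 3441) + (-5610 + 5484)) = -5 + ((-3146 - 3441) - 126) = -5 + (-6587 - 126) = -5 - 6713 = -6718)
A = -6090
(A + T(J, 25)) + C = (-6090 + (123 + 25)) - 6718 = (-6090 + 148) - 6718 = -5942 - 6718 = -12660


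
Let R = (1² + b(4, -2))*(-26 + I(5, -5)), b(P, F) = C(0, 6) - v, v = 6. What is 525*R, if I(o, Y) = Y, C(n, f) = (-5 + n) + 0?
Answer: 162750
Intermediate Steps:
C(n, f) = -5 + n
b(P, F) = -11 (b(P, F) = (-5 + 0) - 1*6 = -5 - 6 = -11)
R = 310 (R = (1² - 11)*(-26 - 5) = (1 - 11)*(-31) = -10*(-31) = 310)
525*R = 525*310 = 162750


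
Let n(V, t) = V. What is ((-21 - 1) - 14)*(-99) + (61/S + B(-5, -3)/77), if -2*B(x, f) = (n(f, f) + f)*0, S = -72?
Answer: 256547/72 ≈ 3563.2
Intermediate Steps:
B(x, f) = 0 (B(x, f) = -(f + f)*0/2 = -2*f*0/2 = -1/2*0 = 0)
((-21 - 1) - 14)*(-99) + (61/S + B(-5, -3)/77) = ((-21 - 1) - 14)*(-99) + (61/(-72) + 0/77) = (-22 - 14)*(-99) + (61*(-1/72) + 0*(1/77)) = -36*(-99) + (-61/72 + 0) = 3564 - 61/72 = 256547/72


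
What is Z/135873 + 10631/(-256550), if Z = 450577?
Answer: 114151063487/34858218150 ≈ 3.2747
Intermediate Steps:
Z/135873 + 10631/(-256550) = 450577/135873 + 10631/(-256550) = 450577*(1/135873) + 10631*(-1/256550) = 450577/135873 - 10631/256550 = 114151063487/34858218150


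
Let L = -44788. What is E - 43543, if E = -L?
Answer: 1245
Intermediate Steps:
E = 44788 (E = -1*(-44788) = 44788)
E - 43543 = 44788 - 43543 = 1245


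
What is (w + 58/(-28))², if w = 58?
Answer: 613089/196 ≈ 3128.0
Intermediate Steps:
(w + 58/(-28))² = (58 + 58/(-28))² = (58 + 58*(-1/28))² = (58 - 29/14)² = (783/14)² = 613089/196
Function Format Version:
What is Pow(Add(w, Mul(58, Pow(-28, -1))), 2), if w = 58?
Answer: Rational(613089, 196) ≈ 3128.0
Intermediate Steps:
Pow(Add(w, Mul(58, Pow(-28, -1))), 2) = Pow(Add(58, Mul(58, Pow(-28, -1))), 2) = Pow(Add(58, Mul(58, Rational(-1, 28))), 2) = Pow(Add(58, Rational(-29, 14)), 2) = Pow(Rational(783, 14), 2) = Rational(613089, 196)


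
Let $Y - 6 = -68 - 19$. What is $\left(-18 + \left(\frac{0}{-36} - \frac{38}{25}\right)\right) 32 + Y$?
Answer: $- \frac{17641}{25} \approx -705.64$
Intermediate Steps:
$Y = -81$ ($Y = 6 - 87 = -81$)
$\left(-18 + \left(\frac{0}{-36} - \frac{38}{25}\right)\right) 32 + Y = \left(-18 + \left(\frac{0}{-36} - \frac{38}{25}\right)\right) 32 - 81 = \left(-18 + \left(0 \left(- \frac{1}{36}\right) - \frac{38}{25}\right)\right) 32 - 81 = \left(-18 + \left(0 - \frac{38}{25}\right)\right) 32 - 81 = \left(-18 - \frac{38}{25}\right) 32 - 81 = \left(- \frac{488}{25}\right) 32 - 81 = - \frac{15616}{25} - 81 = - \frac{17641}{25}$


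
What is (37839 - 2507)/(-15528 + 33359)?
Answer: 3212/1621 ≈ 1.9815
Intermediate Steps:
(37839 - 2507)/(-15528 + 33359) = 35332/17831 = 35332*(1/17831) = 3212/1621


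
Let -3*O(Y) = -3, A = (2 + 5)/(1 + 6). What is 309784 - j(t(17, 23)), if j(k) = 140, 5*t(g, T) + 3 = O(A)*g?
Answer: 309644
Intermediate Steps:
A = 1 (A = 7/7 = 7*(1/7) = 1)
O(Y) = 1 (O(Y) = -1/3*(-3) = 1)
t(g, T) = -3/5 + g/5 (t(g, T) = -3/5 + (1*g)/5 = -3/5 + g/5)
309784 - j(t(17, 23)) = 309784 - 1*140 = 309784 - 140 = 309644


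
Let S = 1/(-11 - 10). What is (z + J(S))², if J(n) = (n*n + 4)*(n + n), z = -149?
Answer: 1913848129561/85766121 ≈ 22315.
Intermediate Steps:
S = -1/21 (S = 1/(-21) = -1/21 ≈ -0.047619)
J(n) = 2*n*(4 + n²) (J(n) = (n² + 4)*(2*n) = (4 + n²)*(2*n) = 2*n*(4 + n²))
(z + J(S))² = (-149 + 2*(-1/21)*(4 + (-1/21)²))² = (-149 + 2*(-1/21)*(4 + 1/441))² = (-149 + 2*(-1/21)*(1765/441))² = (-149 - 3530/9261)² = (-1383419/9261)² = 1913848129561/85766121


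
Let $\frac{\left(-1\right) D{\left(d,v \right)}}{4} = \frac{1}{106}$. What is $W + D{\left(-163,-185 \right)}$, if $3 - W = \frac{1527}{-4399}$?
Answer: $\frac{14558}{4399} \approx 3.3094$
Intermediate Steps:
$D{\left(d,v \right)} = - \frac{2}{53}$ ($D{\left(d,v \right)} = - \frac{4}{106} = \left(-4\right) \frac{1}{106} = - \frac{2}{53}$)
$W = \frac{14724}{4399}$ ($W = 3 - \frac{1527}{-4399} = 3 - 1527 \left(- \frac{1}{4399}\right) = 3 - - \frac{1527}{4399} = 3 + \frac{1527}{4399} = \frac{14724}{4399} \approx 3.3471$)
$W + D{\left(-163,-185 \right)} = \frac{14724}{4399} - \frac{2}{53} = \frac{14558}{4399}$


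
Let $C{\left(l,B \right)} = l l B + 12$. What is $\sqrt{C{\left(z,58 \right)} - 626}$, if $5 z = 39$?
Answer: $\frac{2 \sqrt{18217}}{5} \approx 53.988$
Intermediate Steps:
$z = \frac{39}{5}$ ($z = \frac{1}{5} \cdot 39 = \frac{39}{5} \approx 7.8$)
$C{\left(l,B \right)} = 12 + B l^{2}$ ($C{\left(l,B \right)} = l^{2} B + 12 = B l^{2} + 12 = 12 + B l^{2}$)
$\sqrt{C{\left(z,58 \right)} - 626} = \sqrt{\left(12 + 58 \left(\frac{39}{5}\right)^{2}\right) - 626} = \sqrt{\left(12 + 58 \cdot \frac{1521}{25}\right) - 626} = \sqrt{\left(12 + \frac{88218}{25}\right) - 626} = \sqrt{\frac{88518}{25} - 626} = \sqrt{\frac{72868}{25}} = \frac{2 \sqrt{18217}}{5}$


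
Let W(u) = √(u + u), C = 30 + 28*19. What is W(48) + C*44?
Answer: 24728 + 4*√6 ≈ 24738.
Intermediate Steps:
C = 562 (C = 30 + 532 = 562)
W(u) = √2*√u (W(u) = √(2*u) = √2*√u)
W(48) + C*44 = √2*√48 + 562*44 = √2*(4*√3) + 24728 = 4*√6 + 24728 = 24728 + 4*√6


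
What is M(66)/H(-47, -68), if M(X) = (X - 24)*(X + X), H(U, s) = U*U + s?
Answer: 5544/2141 ≈ 2.5894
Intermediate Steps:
H(U, s) = s + U² (H(U, s) = U² + s = s + U²)
M(X) = 2*X*(-24 + X) (M(X) = (-24 + X)*(2*X) = 2*X*(-24 + X))
M(66)/H(-47, -68) = (2*66*(-24 + 66))/(-68 + (-47)²) = (2*66*42)/(-68 + 2209) = 5544/2141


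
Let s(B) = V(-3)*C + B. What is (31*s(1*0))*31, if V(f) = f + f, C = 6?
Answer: -34596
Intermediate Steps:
V(f) = 2*f
s(B) = -36 + B (s(B) = (2*(-3))*6 + B = -6*6 + B = -36 + B)
(31*s(1*0))*31 = (31*(-36 + 1*0))*31 = (31*(-36 + 0))*31 = (31*(-36))*31 = -1116*31 = -34596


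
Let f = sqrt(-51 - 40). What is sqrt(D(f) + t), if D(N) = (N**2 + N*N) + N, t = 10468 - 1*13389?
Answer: sqrt(-3103 + I*sqrt(91)) ≈ 0.08562 + 55.705*I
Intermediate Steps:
t = -2921 (t = 10468 - 13389 = -2921)
f = I*sqrt(91) (f = sqrt(-91) = I*sqrt(91) ≈ 9.5394*I)
D(N) = N + 2*N**2 (D(N) = (N**2 + N**2) + N = 2*N**2 + N = N + 2*N**2)
sqrt(D(f) + t) = sqrt((I*sqrt(91))*(1 + 2*(I*sqrt(91))) - 2921) = sqrt((I*sqrt(91))*(1 + 2*I*sqrt(91)) - 2921) = sqrt(I*sqrt(91)*(1 + 2*I*sqrt(91)) - 2921) = sqrt(-2921 + I*sqrt(91)*(1 + 2*I*sqrt(91)))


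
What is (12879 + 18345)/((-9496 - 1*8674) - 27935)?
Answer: -31224/46105 ≈ -0.67724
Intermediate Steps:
(12879 + 18345)/((-9496 - 1*8674) - 27935) = 31224/((-9496 - 8674) - 27935) = 31224/(-18170 - 27935) = 31224/(-46105) = 31224*(-1/46105) = -31224/46105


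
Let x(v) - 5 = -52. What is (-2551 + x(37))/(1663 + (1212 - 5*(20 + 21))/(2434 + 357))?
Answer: -1208503/773740 ≈ -1.5619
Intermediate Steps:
x(v) = -47 (x(v) = 5 - 52 = -47)
(-2551 + x(37))/(1663 + (1212 - 5*(20 + 21))/(2434 + 357)) = (-2551 - 47)/(1663 + (1212 - 5*(20 + 21))/(2434 + 357)) = -2598/(1663 + (1212 - 5*41)/2791) = -2598/(1663 + (1212 - 205)*(1/2791)) = -2598/(1663 + 1007*(1/2791)) = -2598/(1663 + 1007/2791) = -2598/4642440/2791 = -2598*2791/4642440 = -1208503/773740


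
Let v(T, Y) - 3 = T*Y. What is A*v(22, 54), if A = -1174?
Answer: -1398234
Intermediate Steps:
v(T, Y) = 3 + T*Y
A*v(22, 54) = -1174*(3 + 22*54) = -1174*(3 + 1188) = -1174*1191 = -1398234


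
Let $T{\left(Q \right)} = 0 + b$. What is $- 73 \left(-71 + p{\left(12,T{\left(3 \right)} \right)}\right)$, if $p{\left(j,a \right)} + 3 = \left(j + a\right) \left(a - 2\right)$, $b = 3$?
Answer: $4307$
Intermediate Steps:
$T{\left(Q \right)} = 3$ ($T{\left(Q \right)} = 0 + 3 = 3$)
$p{\left(j,a \right)} = -3 + \left(-2 + a\right) \left(a + j\right)$ ($p{\left(j,a \right)} = -3 + \left(j + a\right) \left(a - 2\right) = -3 + \left(a + j\right) \left(-2 + a\right) = -3 + \left(-2 + a\right) \left(a + j\right)$)
$- 73 \left(-71 + p{\left(12,T{\left(3 \right)} \right)}\right) = - 73 \left(-71 - \left(-3 - 9\right)\right) = - 73 \left(-71 - -12\right) = - 73 \left(-71 + 12\right) = \left(-73\right) \left(-59\right) = 4307$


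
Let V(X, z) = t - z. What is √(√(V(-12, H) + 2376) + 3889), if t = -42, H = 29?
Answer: √(3889 + √2305) ≈ 62.746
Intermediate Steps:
V(X, z) = -42 - z
√(√(V(-12, H) + 2376) + 3889) = √(√((-42 - 1*29) + 2376) + 3889) = √(√((-42 - 29) + 2376) + 3889) = √(√(-71 + 2376) + 3889) = √(√2305 + 3889) = √(3889 + √2305)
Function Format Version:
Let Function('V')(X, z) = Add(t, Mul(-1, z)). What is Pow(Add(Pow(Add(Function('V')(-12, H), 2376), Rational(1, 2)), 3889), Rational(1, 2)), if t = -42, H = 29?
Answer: Pow(Add(3889, Pow(2305, Rational(1, 2))), Rational(1, 2)) ≈ 62.746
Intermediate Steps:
Function('V')(X, z) = Add(-42, Mul(-1, z))
Pow(Add(Pow(Add(Function('V')(-12, H), 2376), Rational(1, 2)), 3889), Rational(1, 2)) = Pow(Add(Pow(Add(Add(-42, Mul(-1, 29)), 2376), Rational(1, 2)), 3889), Rational(1, 2)) = Pow(Add(Pow(Add(Add(-42, -29), 2376), Rational(1, 2)), 3889), Rational(1, 2)) = Pow(Add(Pow(Add(-71, 2376), Rational(1, 2)), 3889), Rational(1, 2)) = Pow(Add(Pow(2305, Rational(1, 2)), 3889), Rational(1, 2)) = Pow(Add(3889, Pow(2305, Rational(1, 2))), Rational(1, 2))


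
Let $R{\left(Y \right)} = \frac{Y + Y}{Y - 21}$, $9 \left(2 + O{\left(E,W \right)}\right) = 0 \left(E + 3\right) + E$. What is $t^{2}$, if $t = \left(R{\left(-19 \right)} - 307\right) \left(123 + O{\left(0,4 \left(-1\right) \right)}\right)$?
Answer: $\frac{548549090881}{400} \approx 1.3714 \cdot 10^{9}$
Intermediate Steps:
$O{\left(E,W \right)} = -2 + \frac{E}{9}$ ($O{\left(E,W \right)} = -2 + \frac{0 \left(E + 3\right) + E}{9} = -2 + \frac{0 \left(3 + E\right) + E}{9} = -2 + \frac{0 + E}{9} = -2 + \frac{E}{9}$)
$R{\left(Y \right)} = \frac{2 Y}{-21 + Y}$
$t = - \frac{740641}{20}$ ($t = \left(2 \left(-19\right) \frac{1}{-21 - 19} - 307\right) \left(123 + \left(-2 + \frac{1}{9} \cdot 0\right)\right) = \left(2 \left(-19\right) \frac{1}{-40} - 307\right) \left(123 + \left(-2 + 0\right)\right) = \left(2 \left(-19\right) \left(- \frac{1}{40}\right) - 307\right) \left(123 - 2\right) = \left(\frac{19}{20} - 307\right) 121 = \left(- \frac{6121}{20}\right) 121 = - \frac{740641}{20} \approx -37032.0$)
$t^{2} = \left(- \frac{740641}{20}\right)^{2} = \frac{548549090881}{400}$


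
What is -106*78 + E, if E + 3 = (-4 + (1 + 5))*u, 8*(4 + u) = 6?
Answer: -16555/2 ≈ -8277.5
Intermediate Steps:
u = -13/4 (u = -4 + (⅛)*6 = -4 + ¾ = -13/4 ≈ -3.2500)
E = -19/2 (E = -3 + (-4 + (1 + 5))*(-13/4) = -3 + (-4 + 6)*(-13/4) = -3 + 2*(-13/4) = -3 - 13/2 = -19/2 ≈ -9.5000)
-106*78 + E = -106*78 - 19/2 = -8268 - 19/2 = -16555/2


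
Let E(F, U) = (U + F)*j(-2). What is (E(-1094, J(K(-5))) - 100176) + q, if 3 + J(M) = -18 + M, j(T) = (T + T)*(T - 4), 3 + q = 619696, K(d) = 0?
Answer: 492757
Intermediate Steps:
q = 619693 (q = -3 + 619696 = 619693)
j(T) = 2*T*(-4 + T) (j(T) = (2*T)*(-4 + T) = 2*T*(-4 + T))
J(M) = -21 + M (J(M) = -3 + (-18 + M) = -21 + M)
E(F, U) = 24*F + 24*U (E(F, U) = (U + F)*(2*(-2)*(-4 - 2)) = (F + U)*(2*(-2)*(-6)) = (F + U)*24 = 24*F + 24*U)
(E(-1094, J(K(-5))) - 100176) + q = ((24*(-1094) + 24*(-21 + 0)) - 100176) + 619693 = ((-26256 + 24*(-21)) - 100176) + 619693 = ((-26256 - 504) - 100176) + 619693 = (-26760 - 100176) + 619693 = -126936 + 619693 = 492757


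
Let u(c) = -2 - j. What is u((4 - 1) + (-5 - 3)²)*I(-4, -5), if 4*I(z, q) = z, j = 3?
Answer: 5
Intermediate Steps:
I(z, q) = z/4
u(c) = -5 (u(c) = -2 - 1*3 = -2 - 3 = -5)
u((4 - 1) + (-5 - 3)²)*I(-4, -5) = -5*(-4)/4 = -5*(-1) = 5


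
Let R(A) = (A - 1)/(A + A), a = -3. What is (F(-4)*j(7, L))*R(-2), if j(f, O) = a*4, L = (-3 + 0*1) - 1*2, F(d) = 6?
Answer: -54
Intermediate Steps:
L = -5 (L = (-3 + 0) - 2 = -3 - 2 = -5)
j(f, O) = -12 (j(f, O) = -3*4 = -12)
R(A) = (-1 + A)/(2*A) (R(A) = (-1 + A)/((2*A)) = (-1 + A)*(1/(2*A)) = (-1 + A)/(2*A))
(F(-4)*j(7, L))*R(-2) = (6*(-12))*((½)*(-1 - 2)/(-2)) = -36*(-1)*(-3)/2 = -72*¾ = -54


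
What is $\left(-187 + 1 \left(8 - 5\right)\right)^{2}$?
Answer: $33856$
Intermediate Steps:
$\left(-187 + 1 \left(8 - 5\right)\right)^{2} = \left(-187 + 1 \cdot 3\right)^{2} = \left(-187 + 3\right)^{2} = \left(-184\right)^{2} = 33856$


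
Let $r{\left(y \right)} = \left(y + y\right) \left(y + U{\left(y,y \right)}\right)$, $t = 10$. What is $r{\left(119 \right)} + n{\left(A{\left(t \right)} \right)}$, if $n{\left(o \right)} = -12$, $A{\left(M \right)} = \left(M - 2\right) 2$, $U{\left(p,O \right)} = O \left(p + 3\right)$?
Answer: $3483594$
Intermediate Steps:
$U{\left(p,O \right)} = O \left(3 + p\right)$
$A{\left(M \right)} = -4 + 2 M$ ($A{\left(M \right)} = \left(-2 + M\right) 2 = -4 + 2 M$)
$r{\left(y \right)} = 2 y \left(y + y \left(3 + y\right)\right)$ ($r{\left(y \right)} = \left(y + y\right) \left(y + y \left(3 + y\right)\right) = 2 y \left(y + y \left(3 + y\right)\right)$)
$r{\left(119 \right)} + n{\left(A{\left(t \right)} \right)} = 2 \cdot 119^{2} \left(4 + 119\right) - 12 = 2 \cdot 14161 \cdot 123 - 12 = 3483606 - 12 = 3483594$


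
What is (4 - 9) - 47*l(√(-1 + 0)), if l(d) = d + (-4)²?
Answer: -757 - 47*I ≈ -757.0 - 47.0*I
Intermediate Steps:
l(d) = 16 + d (l(d) = d + 16 = 16 + d)
(4 - 9) - 47*l(√(-1 + 0)) = (4 - 9) - 47*(16 + √(-1 + 0)) = -5 - 47*(16 + √(-1)) = -5 - 47*(16 + I) = -5 + (-752 - 47*I) = -757 - 47*I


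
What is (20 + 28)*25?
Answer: 1200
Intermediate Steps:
(20 + 28)*25 = 48*25 = 1200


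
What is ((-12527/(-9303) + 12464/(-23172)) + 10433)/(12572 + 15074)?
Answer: 31238984865/82772552513 ≈ 0.37741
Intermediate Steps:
((-12527/(-9303) + 12464/(-23172)) + 10433)/(12572 + 15074) = ((-12527*(-1/9303) + 12464*(-1/23172)) + 10433)/27646 = ((12527/9303 - 3116/5793) + 10433)*(1/27646) = (4842307/5988031 + 10433)*(1/27646) = (62477969730/5988031)*(1/27646) = 31238984865/82772552513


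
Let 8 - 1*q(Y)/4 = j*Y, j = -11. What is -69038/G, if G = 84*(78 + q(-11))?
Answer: 34519/15708 ≈ 2.1975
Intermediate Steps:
q(Y) = 32 + 44*Y (q(Y) = 32 - (-44)*Y = 32 + 44*Y)
G = -31416 (G = 84*(78 + (32 + 44*(-11))) = 84*(78 + (32 - 484)) = 84*(78 - 452) = 84*(-374) = -31416)
-69038/G = -69038/(-31416) = -69038*(-1/31416) = 34519/15708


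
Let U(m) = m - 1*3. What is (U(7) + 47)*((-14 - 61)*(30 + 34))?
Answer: -244800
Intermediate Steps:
U(m) = -3 + m (U(m) = m - 3 = -3 + m)
(U(7) + 47)*((-14 - 61)*(30 + 34)) = ((-3 + 7) + 47)*((-14 - 61)*(30 + 34)) = (4 + 47)*(-75*64) = 51*(-4800) = -244800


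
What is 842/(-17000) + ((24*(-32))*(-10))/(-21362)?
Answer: -37136701/90788500 ≈ -0.40905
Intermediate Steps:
842/(-17000) + ((24*(-32))*(-10))/(-21362) = 842*(-1/17000) - 768*(-10)*(-1/21362) = -421/8500 + 7680*(-1/21362) = -421/8500 - 3840/10681 = -37136701/90788500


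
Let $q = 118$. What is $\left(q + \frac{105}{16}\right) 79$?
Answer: $\frac{157447}{16} \approx 9840.4$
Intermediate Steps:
$\left(q + \frac{105}{16}\right) 79 = \left(118 + \frac{105}{16}\right) 79 = \frac{1993}{16} \cdot 79 = \frac{157447}{16}$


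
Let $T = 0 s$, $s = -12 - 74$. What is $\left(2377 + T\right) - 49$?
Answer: $2328$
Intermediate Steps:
$s = -86$
$T = 0$ ($T = 0 \left(-86\right) = 0$)
$\left(2377 + T\right) - 49 = \left(2377 + 0\right) - 49 = 2377 - 49 = 2328$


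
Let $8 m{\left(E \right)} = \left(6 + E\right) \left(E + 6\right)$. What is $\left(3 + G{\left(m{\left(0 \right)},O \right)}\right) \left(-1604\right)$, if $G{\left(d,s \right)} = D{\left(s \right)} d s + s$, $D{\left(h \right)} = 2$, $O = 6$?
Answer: $-101052$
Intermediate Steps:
$m{\left(E \right)} = \frac{\left(6 + E\right)^{2}}{8}$ ($m{\left(E \right)} = \frac{\left(6 + E\right) \left(E + 6\right)}{8} = \frac{\left(6 + E\right) \left(6 + E\right)}{8} = \frac{\left(6 + E\right)^{2}}{8}$)
$G{\left(d,s \right)} = s + 2 d s$ ($G{\left(d,s \right)} = 2 d s + s = s + 2 d s$)
$\left(3 + G{\left(m{\left(0 \right)},O \right)}\right) \left(-1604\right) = \left(3 + 6 \left(1 + 2 \frac{\left(6 + 0\right)^{2}}{8}\right)\right) \left(-1604\right) = \left(3 + 6 \left(1 + 2 \frac{6^{2}}{8}\right)\right) \left(-1604\right) = \left(3 + 6 \left(1 + 2 \cdot \frac{1}{8} \cdot 36\right)\right) \left(-1604\right) = \left(3 + 6 \left(1 + 2 \cdot \frac{9}{2}\right)\right) \left(-1604\right) = \left(3 + 6 \left(1 + 9\right)\right) \left(-1604\right) = \left(3 + 6 \cdot 10\right) \left(-1604\right) = \left(3 + 60\right) \left(-1604\right) = 63 \left(-1604\right) = -101052$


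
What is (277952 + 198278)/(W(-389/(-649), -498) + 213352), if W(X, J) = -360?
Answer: 238115/106496 ≈ 2.2359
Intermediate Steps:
(277952 + 198278)/(W(-389/(-649), -498) + 213352) = (277952 + 198278)/(-360 + 213352) = 476230/212992 = 476230*(1/212992) = 238115/106496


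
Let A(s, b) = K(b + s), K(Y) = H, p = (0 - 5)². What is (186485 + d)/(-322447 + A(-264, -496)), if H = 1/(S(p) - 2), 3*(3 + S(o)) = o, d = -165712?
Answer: -207730/3224467 ≈ -0.064423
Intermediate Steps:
p = 25 (p = (-5)² = 25)
S(o) = -3 + o/3
H = 3/10 (H = 1/((-3 + (⅓)*25) - 2) = 1/((-3 + 25/3) - 2) = 1/(16/3 - 2) = 1/(10/3) = 3/10 ≈ 0.30000)
K(Y) = 3/10
A(s, b) = 3/10
(186485 + d)/(-322447 + A(-264, -496)) = (186485 - 165712)/(-322447 + 3/10) = 20773/(-3224467/10) = 20773*(-10/3224467) = -207730/3224467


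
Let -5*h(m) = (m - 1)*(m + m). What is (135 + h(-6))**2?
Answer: 349281/25 ≈ 13971.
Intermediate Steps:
h(m) = -2*m*(-1 + m)/5 (h(m) = -(m - 1)*(m + m)/5 = -(-1 + m)*2*m/5 = -2*m*(-1 + m)/5)
(135 + h(-6))**2 = (135 + (2/5)*(-6)*(1 - 1*(-6)))**2 = (135 + (2/5)*(-6)*(1 + 6))**2 = (135 + (2/5)*(-6)*7)**2 = (135 - 84/5)**2 = (591/5)**2 = 349281/25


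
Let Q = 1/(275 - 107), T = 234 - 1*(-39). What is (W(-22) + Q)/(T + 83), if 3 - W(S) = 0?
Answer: 505/59808 ≈ 0.0084437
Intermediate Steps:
T = 273 (T = 234 + 39 = 273)
Q = 1/168 ≈ 0.0059524
W(S) = 3 (W(S) = 3 - 1*0 = 3 + 0 = 3)
(W(-22) + Q)/(T + 83) = (3 + 1/168)/(273 + 83) = (505/168)/356 = (505/168)*(1/356) = 505/59808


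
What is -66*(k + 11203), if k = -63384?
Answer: 3443946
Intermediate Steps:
-66*(k + 11203) = -66*(-63384 + 11203) = -66*(-52181) = 3443946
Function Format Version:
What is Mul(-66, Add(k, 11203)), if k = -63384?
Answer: 3443946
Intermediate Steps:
Mul(-66, Add(k, 11203)) = Mul(-66, Add(-63384, 11203)) = Mul(-66, -52181) = 3443946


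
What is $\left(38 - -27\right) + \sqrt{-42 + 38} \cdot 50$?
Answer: $65 + 100 i \approx 65.0 + 100.0 i$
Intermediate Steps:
$\left(38 - -27\right) + \sqrt{-42 + 38} \cdot 50 = \left(38 + 27\right) + \sqrt{-4} \cdot 50 = 65 + 2 i 50 = 65 + 100 i$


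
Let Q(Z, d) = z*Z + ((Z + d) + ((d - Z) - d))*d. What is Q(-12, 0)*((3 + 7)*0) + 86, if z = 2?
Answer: 86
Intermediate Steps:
Q(Z, d) = d**2 + 2*Z (Q(Z, d) = 2*Z + ((Z + d) + ((d - Z) - d))*d = 2*Z + ((Z + d) - Z)*d = 2*Z + d*d = 2*Z + d**2 = d**2 + 2*Z)
Q(-12, 0)*((3 + 7)*0) + 86 = (0**2 + 2*(-12))*((3 + 7)*0) + 86 = (0 - 24)*(10*0) + 86 = -24*0 + 86 = 0 + 86 = 86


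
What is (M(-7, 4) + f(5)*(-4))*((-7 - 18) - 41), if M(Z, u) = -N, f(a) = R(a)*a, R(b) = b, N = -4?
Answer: 6336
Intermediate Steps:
f(a) = a² (f(a) = a*a = a²)
M(Z, u) = 4 (M(Z, u) = -1*(-4) = 4)
(M(-7, 4) + f(5)*(-4))*((-7 - 18) - 41) = (4 + 5²*(-4))*((-7 - 18) - 41) = (4 + 25*(-4))*(-25 - 41) = (4 - 100)*(-66) = -96*(-66) = 6336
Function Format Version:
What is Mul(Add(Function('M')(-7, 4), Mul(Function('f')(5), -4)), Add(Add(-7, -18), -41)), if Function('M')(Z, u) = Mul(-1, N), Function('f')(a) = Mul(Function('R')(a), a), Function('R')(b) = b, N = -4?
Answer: 6336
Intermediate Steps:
Function('f')(a) = Pow(a, 2) (Function('f')(a) = Mul(a, a) = Pow(a, 2))
Function('M')(Z, u) = 4 (Function('M')(Z, u) = Mul(-1, -4) = 4)
Mul(Add(Function('M')(-7, 4), Mul(Function('f')(5), -4)), Add(Add(-7, -18), -41)) = Mul(Add(4, Mul(Pow(5, 2), -4)), Add(Add(-7, -18), -41)) = Mul(Add(4, Mul(25, -4)), Add(-25, -41)) = Mul(Add(4, -100), -66) = Mul(-96, -66) = 6336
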